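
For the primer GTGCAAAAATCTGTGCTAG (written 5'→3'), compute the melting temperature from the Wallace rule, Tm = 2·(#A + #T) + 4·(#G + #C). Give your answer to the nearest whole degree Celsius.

54°C

Base counts: A=6, T=5, G=5, C=3 (length 19).
Tm = 2·(6+5) + 4·(5+3) = 2·11 + 4·8 = 22 + 32 = 54°C.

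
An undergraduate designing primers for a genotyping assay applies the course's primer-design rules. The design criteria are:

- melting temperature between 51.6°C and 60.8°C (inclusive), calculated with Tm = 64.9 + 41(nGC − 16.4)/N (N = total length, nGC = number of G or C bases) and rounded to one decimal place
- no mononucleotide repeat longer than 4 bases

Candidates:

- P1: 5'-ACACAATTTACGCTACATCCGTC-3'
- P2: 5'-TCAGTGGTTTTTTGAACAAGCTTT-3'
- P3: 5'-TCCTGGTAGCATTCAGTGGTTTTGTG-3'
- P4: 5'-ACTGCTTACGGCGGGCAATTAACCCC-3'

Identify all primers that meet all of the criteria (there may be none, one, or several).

P1 and P3.

P1 (23 nt, A=7 T=6 G=2 C=8): Tm = 64.9 + 41·(10 − 16.4)/23 = 53.5°C ✓; longest run = 3 ✓ — passes.
P2 (24 nt, A=5 T=11 G=5 C=3): Tm = 64.9 + 41·(8 − 16.4)/24 = 50.6°C, outside 51.6–60.8°C ✗; longest run = 6, exceeds 4 ✗ — fails.
P3 (26 nt, A=3 T=11 G=8 C=4): Tm = 64.9 + 41·(12 − 16.4)/26 = 58.0°C ✓; longest run = 4 ✓ — passes.
P4 (26 nt, A=6 T=5 G=6 C=9): Tm = 64.9 + 41·(15 − 16.4)/26 = 62.7°C, outside 51.6–60.8°C ✗; longest run = 4 ✓ — fails.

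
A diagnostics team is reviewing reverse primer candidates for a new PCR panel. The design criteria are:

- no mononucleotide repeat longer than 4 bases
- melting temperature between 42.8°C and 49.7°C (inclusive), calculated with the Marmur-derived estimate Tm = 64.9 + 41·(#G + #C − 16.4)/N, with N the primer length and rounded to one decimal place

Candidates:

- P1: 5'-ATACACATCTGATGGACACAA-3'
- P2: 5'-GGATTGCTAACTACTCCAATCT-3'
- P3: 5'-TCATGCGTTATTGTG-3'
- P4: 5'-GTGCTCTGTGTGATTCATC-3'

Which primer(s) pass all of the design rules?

P1 (21 nt, A=9 T=4 G=3 C=5): longest run = 2 ✓; Tm = 64.9 + 41·(8 − 16.4)/21 = 48.5°C ✓ — passes.
P2 (22 nt, A=6 T=7 G=3 C=6): longest run = 2 ✓; Tm = 64.9 + 41·(9 − 16.4)/22 = 51.1°C, outside 42.8–49.7°C ✗ — fails.
P3 (15 nt, A=2 T=7 G=4 C=2): longest run = 2 ✓; Tm = 64.9 + 41·(6 − 16.4)/15 = 36.5°C, outside 42.8–49.7°C ✗ — fails.
P4 (19 nt, A=2 T=8 G=5 C=4): longest run = 2 ✓; Tm = 64.9 + 41·(9 − 16.4)/19 = 48.9°C ✓ — passes.

P1 and P4.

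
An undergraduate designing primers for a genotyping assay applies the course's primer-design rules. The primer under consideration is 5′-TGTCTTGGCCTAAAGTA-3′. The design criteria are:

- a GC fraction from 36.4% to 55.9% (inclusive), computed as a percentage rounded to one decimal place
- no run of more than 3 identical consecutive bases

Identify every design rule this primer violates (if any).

Base counts: A=4, T=6, G=4, C=3 (length 17).
GC content: GC 7/17 = 41.2% ✓
homopolymer run: longest run = 3 ✓

Meets all criteria.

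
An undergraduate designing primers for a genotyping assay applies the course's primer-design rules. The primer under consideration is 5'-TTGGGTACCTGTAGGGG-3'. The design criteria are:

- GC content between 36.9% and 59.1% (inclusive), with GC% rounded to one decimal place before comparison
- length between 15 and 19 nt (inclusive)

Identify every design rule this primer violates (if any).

Base counts: A=2, T=5, G=8, C=2 (length 17).
GC content: GC 10/17 = 58.8% ✓
length: length 17 ✓

Meets all criteria.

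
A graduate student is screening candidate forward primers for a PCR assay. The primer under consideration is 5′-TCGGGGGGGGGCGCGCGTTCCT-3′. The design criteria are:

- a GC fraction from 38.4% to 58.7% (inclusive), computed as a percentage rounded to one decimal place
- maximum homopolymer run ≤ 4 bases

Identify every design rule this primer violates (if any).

Fails: GC content, homopolymer run.

Base counts: A=0, T=4, G=12, C=6 (length 22).
GC content: GC 18/22 = 81.8%, outside 38.4–58.7% ✗
homopolymer run: longest run = 9, exceeds 4 ✗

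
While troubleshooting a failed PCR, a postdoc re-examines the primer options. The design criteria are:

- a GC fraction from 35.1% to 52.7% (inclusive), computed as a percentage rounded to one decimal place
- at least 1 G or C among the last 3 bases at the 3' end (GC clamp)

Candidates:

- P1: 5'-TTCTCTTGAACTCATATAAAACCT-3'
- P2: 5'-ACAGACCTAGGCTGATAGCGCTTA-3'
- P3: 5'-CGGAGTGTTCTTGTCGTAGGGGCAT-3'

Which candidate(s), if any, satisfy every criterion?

None of the candidates satisfy all criteria.

P1 (24 nt, A=8 T=9 G=1 C=6): GC 7/24 = 29.2%, outside 35.1–52.7% ✗; 3' end CCT has 2 G/C ✓ — fails.
P2 (24 nt, A=7 T=5 G=6 C=6): GC 12/24 = 50.0% ✓; 3' end TTA has 0 G/C, need ≥1 ✗ — fails.
P3 (25 nt, A=3 T=8 G=10 C=4): GC 14/25 = 56.0%, outside 35.1–52.7% ✗; 3' end CAT has 1 G/C ✓ — fails.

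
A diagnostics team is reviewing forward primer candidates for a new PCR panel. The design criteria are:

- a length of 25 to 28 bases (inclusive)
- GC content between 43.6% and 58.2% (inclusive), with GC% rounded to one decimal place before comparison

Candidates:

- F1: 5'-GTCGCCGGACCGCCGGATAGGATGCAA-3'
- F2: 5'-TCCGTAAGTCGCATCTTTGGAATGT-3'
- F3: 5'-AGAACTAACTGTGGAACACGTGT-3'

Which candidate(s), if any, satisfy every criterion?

F2 only.

F1 (27 nt, A=6 T=3 G=10 C=8): length 27 ✓; GC 18/27 = 66.7%, outside 43.6–58.2% ✗ — fails.
F2 (25 nt, A=5 T=9 G=6 C=5): length 25 ✓; GC 11/25 = 44.0% ✓ — passes.
F3 (23 nt, A=8 T=5 G=6 C=4): length 23, outside 25–28 ✗; GC 10/23 = 43.5%, outside 43.6–58.2% ✗ — fails.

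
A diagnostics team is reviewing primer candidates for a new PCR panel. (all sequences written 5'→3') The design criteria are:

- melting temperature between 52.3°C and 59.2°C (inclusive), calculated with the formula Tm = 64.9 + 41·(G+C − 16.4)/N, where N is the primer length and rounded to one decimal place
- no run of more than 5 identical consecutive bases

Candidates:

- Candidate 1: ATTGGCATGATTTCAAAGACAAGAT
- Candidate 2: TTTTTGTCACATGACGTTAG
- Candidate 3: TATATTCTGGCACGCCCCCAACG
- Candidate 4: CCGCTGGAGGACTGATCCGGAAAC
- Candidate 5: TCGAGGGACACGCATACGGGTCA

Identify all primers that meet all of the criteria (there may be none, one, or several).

Candidate 1 (25 nt, A=10 T=7 G=5 C=3): Tm = 64.9 + 41·(8 − 16.4)/25 = 51.1°C, outside 52.3–59.2°C ✗; longest run = 3 ✓ — fails.
Candidate 2 (20 nt, A=4 T=9 G=4 C=3): Tm = 64.9 + 41·(7 − 16.4)/20 = 45.6°C, outside 52.3–59.2°C ✗; longest run = 5 ✓ — fails.
Candidate 3 (23 nt, A=5 T=5 G=4 C=9): Tm = 64.9 + 41·(13 − 16.4)/23 = 58.8°C ✓; longest run = 5 ✓ — passes.
Candidate 4 (24 nt, A=6 T=3 G=8 C=7): Tm = 64.9 + 41·(15 − 16.4)/24 = 62.5°C, outside 52.3–59.2°C ✗; longest run = 3 ✓ — fails.
Candidate 5 (23 nt, A=6 T=3 G=8 C=6): Tm = 64.9 + 41·(14 − 16.4)/23 = 60.6°C, outside 52.3–59.2°C ✗; longest run = 3 ✓ — fails.

Candidate 3 only.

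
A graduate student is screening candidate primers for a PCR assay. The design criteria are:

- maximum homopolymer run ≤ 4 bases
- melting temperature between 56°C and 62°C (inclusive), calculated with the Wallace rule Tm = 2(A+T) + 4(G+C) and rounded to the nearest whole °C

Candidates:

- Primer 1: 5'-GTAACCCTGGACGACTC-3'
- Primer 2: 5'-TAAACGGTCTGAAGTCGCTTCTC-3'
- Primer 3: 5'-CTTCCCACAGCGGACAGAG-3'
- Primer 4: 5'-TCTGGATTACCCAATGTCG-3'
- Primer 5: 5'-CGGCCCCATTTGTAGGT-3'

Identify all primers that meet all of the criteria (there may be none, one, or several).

Primer 1 (17 nt, A=4 T=3 G=4 C=6): longest run = 3 ✓; Tm = 2·7 + 4·10 = 54°C, outside 56–62°C ✗ — fails.
Primer 2 (23 nt, A=5 T=7 G=5 C=6): longest run = 3 ✓; Tm = 2·12 + 4·11 = 68°C, outside 56–62°C ✗ — fails.
Primer 3 (19 nt, A=5 T=2 G=5 C=7): longest run = 3 ✓; Tm = 2·7 + 4·12 = 62°C ✓ — passes.
Primer 4 (19 nt, A=4 T=6 G=4 C=5): longest run = 3 ✓; Tm = 2·10 + 4·9 = 56°C ✓ — passes.
Primer 5 (17 nt, A=2 T=5 G=5 C=5): longest run = 4 ✓; Tm = 2·7 + 4·10 = 54°C, outside 56–62°C ✗ — fails.

Primer 3 and Primer 4.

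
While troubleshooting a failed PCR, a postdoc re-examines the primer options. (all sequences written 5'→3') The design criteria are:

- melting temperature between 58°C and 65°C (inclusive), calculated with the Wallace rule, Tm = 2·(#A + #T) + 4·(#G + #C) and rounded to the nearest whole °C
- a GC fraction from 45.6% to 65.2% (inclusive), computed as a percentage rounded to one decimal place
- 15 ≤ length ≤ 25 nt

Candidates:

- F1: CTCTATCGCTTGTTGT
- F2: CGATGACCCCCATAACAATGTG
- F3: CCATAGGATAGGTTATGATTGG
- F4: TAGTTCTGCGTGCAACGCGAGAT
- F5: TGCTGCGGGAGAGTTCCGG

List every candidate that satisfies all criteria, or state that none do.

F1 (16 nt, A=1 T=8 G=3 C=4): Tm = 2·9 + 4·7 = 46°C, outside 58–65°C ✗; GC 7/16 = 43.8%, outside 45.6–65.2% ✗; length 16 ✓ — fails.
F2 (22 nt, A=7 T=4 G=4 C=7): Tm = 2·11 + 4·11 = 66°C, outside 58–65°C ✗; GC 11/22 = 50.0% ✓; length 22 ✓ — fails.
F3 (22 nt, A=6 T=7 G=7 C=2): Tm = 2·13 + 4·9 = 62°C ✓; GC 9/22 = 40.9%, outside 45.6–65.2% ✗; length 22 ✓ — fails.
F4 (23 nt, A=5 T=6 G=7 C=5): Tm = 2·11 + 4·12 = 70°C, outside 58–65°C ✗; GC 12/23 = 52.2% ✓; length 23 ✓ — fails.
F5 (19 nt, A=2 T=4 G=9 C=4): Tm = 2·6 + 4·13 = 64°C ✓; GC 13/19 = 68.4%, outside 45.6–65.2% ✗; length 19 ✓ — fails.

None of the candidates satisfy all criteria.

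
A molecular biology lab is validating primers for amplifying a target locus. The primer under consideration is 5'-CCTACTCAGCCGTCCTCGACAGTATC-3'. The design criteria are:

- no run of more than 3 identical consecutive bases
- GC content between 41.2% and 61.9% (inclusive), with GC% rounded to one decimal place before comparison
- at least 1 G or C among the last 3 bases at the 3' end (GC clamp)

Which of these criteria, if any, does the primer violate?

Meets all criteria.

Base counts: A=5, T=6, G=4, C=11 (length 26).
homopolymer run: longest run = 2 ✓
GC content: GC 15/26 = 57.7% ✓
GC clamp: 3' end ATC has 1 G/C ✓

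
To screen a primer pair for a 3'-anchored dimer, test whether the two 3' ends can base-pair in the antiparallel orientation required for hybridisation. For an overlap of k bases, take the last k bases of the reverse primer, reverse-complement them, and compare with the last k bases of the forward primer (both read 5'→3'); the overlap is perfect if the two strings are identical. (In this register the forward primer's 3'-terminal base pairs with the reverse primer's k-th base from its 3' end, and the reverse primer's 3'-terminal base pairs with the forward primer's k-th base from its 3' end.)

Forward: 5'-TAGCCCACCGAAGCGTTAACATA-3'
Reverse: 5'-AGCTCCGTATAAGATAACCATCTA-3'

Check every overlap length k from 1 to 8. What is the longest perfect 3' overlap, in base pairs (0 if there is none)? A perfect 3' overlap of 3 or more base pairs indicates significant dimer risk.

Longest perfect overlap: 2 complementary base pairs; below the dimer-risk threshold (threshold 3).

Last 8 bases (5'→3') — forward …TTAACATA, reverse …ACCATCTA.
Reverse complement of the reverse primer's last 8 bases: TAGATGGT; its first k bases are the reverse complement of the reverse primer's last k bases, so a perfect k-base overlap needs the forward primer's last k bases to equal them.
Comparing (forward last k vs required): k=1: A vs T ✗; k=2: TA vs TA ✓; k=3: ATA vs TAG ✗; k=4: CATA vs TAGA ✗; k=5: ACATA vs TAGAT ✗; k=6: AACATA vs TAGATG ✗; k=7: TAACATA vs TAGATGG ✗; k=8: TTAACATA vs TAGATGGT ✗.
Only k = 2 is perfect, so the longest perfect 3' overlap is 2.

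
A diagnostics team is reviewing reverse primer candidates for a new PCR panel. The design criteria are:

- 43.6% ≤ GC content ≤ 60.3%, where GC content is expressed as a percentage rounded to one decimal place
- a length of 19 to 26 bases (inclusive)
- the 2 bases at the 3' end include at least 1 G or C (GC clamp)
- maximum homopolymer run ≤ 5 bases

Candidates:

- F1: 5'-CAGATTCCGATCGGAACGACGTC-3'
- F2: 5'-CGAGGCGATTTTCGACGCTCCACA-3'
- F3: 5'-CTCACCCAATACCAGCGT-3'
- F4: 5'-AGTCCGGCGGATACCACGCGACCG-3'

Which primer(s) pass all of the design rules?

F1 and F2.

F1 (23 nt, A=6 T=4 G=6 C=7): GC 13/23 = 56.5% ✓; length 23 ✓; 3' end TC has 1 G/C ✓; longest run = 2 ✓ — passes.
F2 (24 nt, A=5 T=5 G=6 C=8): GC 14/24 = 58.3% ✓; length 24 ✓; 3' end CA has 1 G/C ✓; longest run = 4 ✓ — passes.
F3 (18 nt, A=5 T=3 G=2 C=8): GC 10/18 = 55.6% ✓; length 18, outside 19–26 ✗; 3' end GT has 1 G/C ✓; longest run = 3 ✓ — fails.
F4 (24 nt, A=5 T=2 G=8 C=9): GC 17/24 = 70.8%, outside 43.6–60.3% ✗; length 24 ✓; 3' end CG has 2 G/C ✓; longest run = 2 ✓ — fails.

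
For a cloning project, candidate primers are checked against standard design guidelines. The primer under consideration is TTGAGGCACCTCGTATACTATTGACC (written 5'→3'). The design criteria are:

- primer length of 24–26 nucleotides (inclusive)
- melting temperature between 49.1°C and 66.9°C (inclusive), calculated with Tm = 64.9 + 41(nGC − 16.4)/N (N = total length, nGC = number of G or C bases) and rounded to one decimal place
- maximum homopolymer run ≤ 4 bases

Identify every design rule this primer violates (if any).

Meets all criteria.

Base counts: A=6, T=8, G=5, C=7 (length 26).
length: length 26 ✓
Tm: Tm = 64.9 + 41·(12 − 16.4)/26 = 58.0°C ✓
homopolymer run: longest run = 2 ✓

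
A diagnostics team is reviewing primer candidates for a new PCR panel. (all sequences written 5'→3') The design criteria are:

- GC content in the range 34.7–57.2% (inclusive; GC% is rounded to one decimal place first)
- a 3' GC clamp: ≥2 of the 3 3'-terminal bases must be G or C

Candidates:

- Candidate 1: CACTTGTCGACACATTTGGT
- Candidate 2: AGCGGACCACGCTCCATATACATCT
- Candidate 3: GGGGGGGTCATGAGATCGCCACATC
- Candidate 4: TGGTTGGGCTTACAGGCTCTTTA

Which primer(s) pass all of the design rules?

Candidate 1 only.

Candidate 1 (20 nt, A=4 T=7 G=4 C=5): GC 9/20 = 45.0% ✓; 3' end GGT has 2 G/C ✓ — passes.
Candidate 2 (25 nt, A=7 T=5 G=4 C=9): GC 13/25 = 52.0% ✓; 3' end TCT has 1 G/C, need ≥2 ✗ — fails.
Candidate 3 (25 nt, A=5 T=4 G=10 C=6): GC 16/25 = 64.0%, outside 34.7–57.2% ✗; 3' end ATC has 1 G/C, need ≥2 ✗ — fails.
Candidate 4 (23 nt, A=3 T=9 G=7 C=4): GC 11/23 = 47.8% ✓; 3' end TTA has 0 G/C, need ≥2 ✗ — fails.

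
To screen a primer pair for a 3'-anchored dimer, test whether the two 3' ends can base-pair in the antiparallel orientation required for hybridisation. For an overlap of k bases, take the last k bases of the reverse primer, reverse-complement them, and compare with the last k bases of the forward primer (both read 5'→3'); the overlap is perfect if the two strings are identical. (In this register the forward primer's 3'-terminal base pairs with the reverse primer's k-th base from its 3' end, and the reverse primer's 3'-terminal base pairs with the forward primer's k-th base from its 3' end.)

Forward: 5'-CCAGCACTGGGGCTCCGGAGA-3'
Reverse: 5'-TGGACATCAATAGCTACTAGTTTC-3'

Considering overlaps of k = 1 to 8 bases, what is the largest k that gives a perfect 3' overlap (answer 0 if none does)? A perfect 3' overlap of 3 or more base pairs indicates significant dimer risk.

Last 8 bases (5'→3') — forward …TCCGGAGA, reverse …CTAGTTTC.
Reverse complement of the reverse primer's last 8 bases: GAAACTAG; its first k bases are the reverse complement of the reverse primer's last k bases, so a perfect k-base overlap needs the forward primer's last k bases to equal them.
Comparing (forward last k vs required): k=1: A vs G ✗; k=2: GA vs GA ✓; k=3: AGA vs GAA ✗; k=4: GAGA vs GAAA ✗; k=5: GGAGA vs GAAAC ✗; k=6: CGGAGA vs GAAACT ✗; k=7: CCGGAGA vs GAAACTA ✗; k=8: TCCGGAGA vs GAAACTAG ✗.
Only k = 2 is perfect, so the longest perfect 3' overlap is 2.

Longest perfect overlap: 2 complementary base pairs; below the dimer-risk threshold (threshold 3).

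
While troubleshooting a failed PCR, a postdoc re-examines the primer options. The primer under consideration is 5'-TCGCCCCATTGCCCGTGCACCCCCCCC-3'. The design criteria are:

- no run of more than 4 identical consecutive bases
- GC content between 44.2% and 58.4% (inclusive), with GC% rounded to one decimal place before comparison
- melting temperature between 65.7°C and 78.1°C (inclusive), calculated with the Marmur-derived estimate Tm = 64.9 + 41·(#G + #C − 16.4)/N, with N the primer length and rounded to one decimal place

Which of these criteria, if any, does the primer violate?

Base counts: A=2, T=4, G=4, C=17 (length 27).
homopolymer run: longest run = 8, exceeds 4 ✗
GC content: GC 21/27 = 77.8%, outside 44.2–58.4% ✗
Tm: Tm = 64.9 + 41·(21 − 16.4)/27 = 71.9°C ✓

Fails: homopolymer run, GC content.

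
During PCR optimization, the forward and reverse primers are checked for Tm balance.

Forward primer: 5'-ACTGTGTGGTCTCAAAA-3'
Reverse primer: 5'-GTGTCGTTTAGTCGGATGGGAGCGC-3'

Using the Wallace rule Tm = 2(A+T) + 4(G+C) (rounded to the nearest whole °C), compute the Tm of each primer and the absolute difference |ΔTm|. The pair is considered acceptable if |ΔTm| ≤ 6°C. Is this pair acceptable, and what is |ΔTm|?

Forward: A=5 T=5 G=4 C=3 → Tm = 2·10 + 4·7 = 48°C.
Reverse: A=3 T=7 G=11 C=4 → Tm = 2·10 + 4·15 = 80°C.
|ΔTm| = |48 − 80| = 32°C, > 6°C.

|ΔTm| = 32°C; the pair is not acceptable.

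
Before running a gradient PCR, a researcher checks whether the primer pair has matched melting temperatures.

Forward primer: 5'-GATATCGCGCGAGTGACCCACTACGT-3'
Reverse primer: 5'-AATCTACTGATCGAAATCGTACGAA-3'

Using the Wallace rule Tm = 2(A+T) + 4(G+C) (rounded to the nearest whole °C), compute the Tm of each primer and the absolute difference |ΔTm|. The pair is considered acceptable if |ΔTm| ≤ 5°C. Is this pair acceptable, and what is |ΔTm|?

|ΔTm| = 14°C; the pair is not acceptable.

Forward: A=6 T=5 G=7 C=8 → Tm = 2·11 + 4·15 = 82°C.
Reverse: A=10 T=6 G=4 C=5 → Tm = 2·16 + 4·9 = 68°C.
|ΔTm| = |82 − 68| = 14°C, > 5°C.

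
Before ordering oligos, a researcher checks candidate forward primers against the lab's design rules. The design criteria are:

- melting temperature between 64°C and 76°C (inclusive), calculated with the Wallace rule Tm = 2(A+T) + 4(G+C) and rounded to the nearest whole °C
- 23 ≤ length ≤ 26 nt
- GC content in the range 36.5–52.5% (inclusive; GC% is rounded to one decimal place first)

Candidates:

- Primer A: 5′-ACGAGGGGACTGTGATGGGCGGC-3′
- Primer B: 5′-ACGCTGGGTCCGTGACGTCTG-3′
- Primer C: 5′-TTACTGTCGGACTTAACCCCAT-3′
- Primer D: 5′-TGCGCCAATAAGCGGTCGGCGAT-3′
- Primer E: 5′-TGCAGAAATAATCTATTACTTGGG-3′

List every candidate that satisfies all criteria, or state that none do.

Primer A (23 nt, A=4 T=3 G=12 C=4): Tm = 2·7 + 4·16 = 78°C, outside 64–76°C ✗; length 23 ✓; GC 16/23 = 69.6%, outside 36.5–52.5% ✗ — fails.
Primer B (21 nt, A=2 T=5 G=8 C=6): Tm = 2·7 + 4·14 = 70°C ✓; length 21, outside 23–26 ✗; GC 14/21 = 66.7%, outside 36.5–52.5% ✗ — fails.
Primer C (22 nt, A=5 T=7 G=3 C=7): Tm = 2·12 + 4·10 = 64°C ✓; length 22, outside 23–26 ✗; GC 10/22 = 45.5% ✓ — fails.
Primer D (23 nt, A=5 T=4 G=8 C=6): Tm = 2·9 + 4·14 = 74°C ✓; length 23 ✓; GC 14/23 = 60.9%, outside 36.5–52.5% ✗ — fails.
Primer E (24 nt, A=8 T=8 G=5 C=3): Tm = 2·16 + 4·8 = 64°C ✓; length 24 ✓; GC 8/24 = 33.3%, outside 36.5–52.5% ✗ — fails.

None of the candidates satisfy all criteria.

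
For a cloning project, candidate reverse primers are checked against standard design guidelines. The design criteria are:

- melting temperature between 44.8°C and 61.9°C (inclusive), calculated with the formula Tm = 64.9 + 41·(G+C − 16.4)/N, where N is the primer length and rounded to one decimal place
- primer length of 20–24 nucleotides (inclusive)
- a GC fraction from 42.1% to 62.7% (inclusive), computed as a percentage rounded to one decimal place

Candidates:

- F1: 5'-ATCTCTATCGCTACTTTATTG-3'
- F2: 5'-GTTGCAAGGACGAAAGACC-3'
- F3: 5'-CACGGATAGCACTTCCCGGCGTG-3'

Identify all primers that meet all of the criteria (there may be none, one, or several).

F1 (21 nt, A=4 T=10 G=2 C=5): Tm = 64.9 + 41·(7 − 16.4)/21 = 46.5°C ✓; length 21 ✓; GC 7/21 = 33.3%, outside 42.1–62.7% ✗ — fails.
F2 (19 nt, A=7 T=2 G=6 C=4): Tm = 64.9 + 41·(10 − 16.4)/19 = 51.1°C ✓; length 19, outside 20–24 ✗; GC 10/19 = 52.6% ✓ — fails.
F3 (23 nt, A=4 T=4 G=7 C=8): Tm = 64.9 + 41·(15 − 16.4)/23 = 62.4°C, outside 44.8–61.9°C ✗; length 23 ✓; GC 15/23 = 65.2%, outside 42.1–62.7% ✗ — fails.

None of the candidates satisfy all criteria.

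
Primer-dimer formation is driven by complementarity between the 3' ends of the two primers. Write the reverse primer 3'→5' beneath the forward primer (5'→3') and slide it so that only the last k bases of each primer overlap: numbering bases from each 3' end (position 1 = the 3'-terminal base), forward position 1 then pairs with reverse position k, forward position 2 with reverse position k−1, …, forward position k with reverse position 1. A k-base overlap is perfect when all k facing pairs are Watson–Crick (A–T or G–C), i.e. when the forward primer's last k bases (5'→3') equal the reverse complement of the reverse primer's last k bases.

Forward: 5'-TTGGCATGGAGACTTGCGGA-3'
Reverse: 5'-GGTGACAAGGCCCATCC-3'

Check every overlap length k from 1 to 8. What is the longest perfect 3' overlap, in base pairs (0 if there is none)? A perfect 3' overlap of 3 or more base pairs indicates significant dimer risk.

Longest perfect overlap: 3 complementary base pairs; significant dimer risk (threshold 3).

Last 8 bases (5'→3') — forward …CTTGCGGA, reverse …GCCCATCC.
Reverse complement of the reverse primer's last 8 bases: GGATGGGC; its first k bases are the reverse complement of the reverse primer's last k bases, so a perfect k-base overlap needs the forward primer's last k bases to equal them.
Comparing (forward last k vs required): k=1: A vs G ✗; k=2: GA vs GG ✗; k=3: GGA vs GGA ✓; k=4: CGGA vs GGAT ✗; k=5: GCGGA vs GGATG ✗; k=6: TGCGGA vs GGATGG ✗; k=7: TTGCGGA vs GGATGGG ✗; k=8: CTTGCGGA vs GGATGGGC ✗.
Only k = 3 is perfect, so the longest perfect 3' overlap is 3.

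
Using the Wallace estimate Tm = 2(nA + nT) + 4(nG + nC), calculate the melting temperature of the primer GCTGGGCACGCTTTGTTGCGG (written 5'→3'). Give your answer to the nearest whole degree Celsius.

70°C

Base counts: A=1, T=6, G=9, C=5 (length 21).
Tm = 2·(1+6) + 4·(9+5) = 2·7 + 4·14 = 14 + 56 = 70°C.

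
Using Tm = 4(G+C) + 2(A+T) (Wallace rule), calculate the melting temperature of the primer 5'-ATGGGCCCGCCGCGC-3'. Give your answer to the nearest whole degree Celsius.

Base counts: A=1, T=1, G=6, C=7 (length 15).
Tm = 2·(1+1) + 4·(6+7) = 2·2 + 4·13 = 4 + 52 = 56°C.

56°C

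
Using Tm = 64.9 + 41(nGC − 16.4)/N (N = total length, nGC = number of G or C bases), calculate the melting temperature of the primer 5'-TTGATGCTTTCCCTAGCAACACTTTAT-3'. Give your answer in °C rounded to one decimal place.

55.2°C

Base counts: A=6, T=11, G=3, C=7; G+C = 10, N = 27.
Tm = 64.9 + 41·(10 − 16.4)/27 = 64.9 + -262.40/27 = 55.2°C.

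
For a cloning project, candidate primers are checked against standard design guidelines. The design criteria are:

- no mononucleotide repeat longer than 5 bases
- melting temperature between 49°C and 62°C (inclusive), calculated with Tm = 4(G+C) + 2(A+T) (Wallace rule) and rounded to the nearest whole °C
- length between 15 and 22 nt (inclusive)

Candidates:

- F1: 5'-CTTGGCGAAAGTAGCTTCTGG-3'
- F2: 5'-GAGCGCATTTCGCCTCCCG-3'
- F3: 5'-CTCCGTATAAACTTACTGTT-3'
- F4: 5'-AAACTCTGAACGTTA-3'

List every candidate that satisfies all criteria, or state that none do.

F3 only.

F1 (21 nt, A=4 T=6 G=7 C=4): longest run = 3 ✓; Tm = 2·10 + 4·11 = 64°C, outside 49–62°C ✗; length 21 ✓ — fails.
F2 (19 nt, A=2 T=4 G=5 C=8): longest run = 3 ✓; Tm = 2·6 + 4·13 = 64°C, outside 49–62°C ✗; length 19 ✓ — fails.
F3 (20 nt, A=5 T=8 G=2 C=5): longest run = 3 ✓; Tm = 2·13 + 4·7 = 54°C ✓; length 20 ✓ — passes.
F4 (15 nt, A=6 T=4 G=2 C=3): longest run = 3 ✓; Tm = 2·10 + 4·5 = 40°C, outside 49–62°C ✗; length 15 ✓ — fails.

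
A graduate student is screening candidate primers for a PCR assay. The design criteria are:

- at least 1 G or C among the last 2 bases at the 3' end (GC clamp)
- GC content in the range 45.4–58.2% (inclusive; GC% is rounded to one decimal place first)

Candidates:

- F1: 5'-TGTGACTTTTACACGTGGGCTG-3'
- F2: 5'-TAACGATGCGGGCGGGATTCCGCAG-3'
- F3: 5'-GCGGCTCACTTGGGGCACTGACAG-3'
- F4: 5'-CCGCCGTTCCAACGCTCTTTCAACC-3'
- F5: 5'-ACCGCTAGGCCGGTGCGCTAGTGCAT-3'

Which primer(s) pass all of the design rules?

F1 only.

F1 (22 nt, A=3 T=8 G=7 C=4): 3' end TG has 1 G/C ✓; GC 11/22 = 50.0% ✓ — passes.
F2 (25 nt, A=5 T=4 G=10 C=6): 3' end AG has 1 G/C ✓; GC 16/25 = 64.0%, outside 45.4–58.2% ✗ — fails.
F3 (24 nt, A=4 T=4 G=9 C=7): 3' end AG has 1 G/C ✓; GC 16/24 = 66.7%, outside 45.4–58.2% ✗ — fails.
F4 (25 nt, A=4 T=6 G=3 C=12): 3' end CC has 2 G/C ✓; GC 15/25 = 60.0%, outside 45.4–58.2% ✗ — fails.
F5 (26 nt, A=4 T=5 G=9 C=8): 3' end AT has 0 G/C, need ≥1 ✗; GC 17/26 = 65.4%, outside 45.4–58.2% ✗ — fails.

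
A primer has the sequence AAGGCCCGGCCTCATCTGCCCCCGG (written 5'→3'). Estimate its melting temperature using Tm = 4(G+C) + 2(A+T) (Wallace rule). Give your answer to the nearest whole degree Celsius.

Base counts: A=3, T=3, G=7, C=12 (length 25).
Tm = 2·(3+3) + 4·(7+12) = 2·6 + 4·19 = 12 + 76 = 88°C.

88°C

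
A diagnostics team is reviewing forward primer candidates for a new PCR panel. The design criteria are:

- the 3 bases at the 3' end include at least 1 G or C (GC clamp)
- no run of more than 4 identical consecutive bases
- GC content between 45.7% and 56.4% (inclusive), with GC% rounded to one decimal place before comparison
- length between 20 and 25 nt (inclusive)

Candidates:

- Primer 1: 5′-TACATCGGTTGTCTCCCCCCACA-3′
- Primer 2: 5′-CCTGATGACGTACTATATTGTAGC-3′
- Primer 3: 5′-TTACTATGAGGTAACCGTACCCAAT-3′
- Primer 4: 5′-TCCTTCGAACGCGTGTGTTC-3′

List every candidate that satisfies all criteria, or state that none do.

Primer 4 only.

Primer 1 (23 nt, A=4 T=6 G=3 C=10): 3' end ACA has 1 G/C ✓; longest run = 6, exceeds 4 ✗; GC 13/23 = 56.5%, outside 45.7–56.4% ✗; length 23 ✓ — fails.
Primer 2 (24 nt, A=6 T=8 G=5 C=5): 3' end AGC has 2 G/C ✓; longest run = 2 ✓; GC 10/24 = 41.7%, outside 45.7–56.4% ✗; length 24 ✓ — fails.
Primer 3 (25 nt, A=8 T=7 G=4 C=6): 3' end AAT has 0 G/C, need ≥1 ✗; longest run = 3 ✓; GC 10/25 = 40.0%, outside 45.7–56.4% ✗; length 25 ✓ — fails.
Primer 4 (20 nt, A=2 T=7 G=5 C=6): 3' end TTC has 1 G/C ✓; longest run = 2 ✓; GC 11/20 = 55.0% ✓; length 20 ✓ — passes.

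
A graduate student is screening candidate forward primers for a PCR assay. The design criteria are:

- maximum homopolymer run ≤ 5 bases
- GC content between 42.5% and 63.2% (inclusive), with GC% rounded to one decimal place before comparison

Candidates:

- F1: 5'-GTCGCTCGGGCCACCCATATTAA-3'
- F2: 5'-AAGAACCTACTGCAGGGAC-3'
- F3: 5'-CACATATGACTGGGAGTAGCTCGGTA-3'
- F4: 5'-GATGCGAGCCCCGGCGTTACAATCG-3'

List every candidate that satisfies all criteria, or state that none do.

F1, F2 and F3.

F1 (23 nt, A=5 T=5 G=5 C=8): longest run = 3 ✓; GC 13/23 = 56.5% ✓ — passes.
F2 (19 nt, A=7 T=2 G=5 C=5): longest run = 3 ✓; GC 10/19 = 52.6% ✓ — passes.
F3 (26 nt, A=7 T=6 G=8 C=5): longest run = 3 ✓; GC 13/26 = 50.0% ✓ — passes.
F4 (25 nt, A=5 T=4 G=8 C=8): longest run = 4 ✓; GC 16/25 = 64.0%, outside 42.5–63.2% ✗ — fails.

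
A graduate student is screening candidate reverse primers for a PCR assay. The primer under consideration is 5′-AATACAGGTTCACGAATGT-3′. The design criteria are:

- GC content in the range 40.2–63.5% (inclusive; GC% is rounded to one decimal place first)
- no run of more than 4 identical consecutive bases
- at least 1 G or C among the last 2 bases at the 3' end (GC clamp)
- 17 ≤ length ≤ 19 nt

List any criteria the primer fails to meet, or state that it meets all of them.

Base counts: A=7, T=5, G=4, C=3 (length 19).
GC content: GC 7/19 = 36.8%, outside 40.2–63.5% ✗
homopolymer run: longest run = 2 ✓
GC clamp: 3' end GT has 1 G/C ✓
length: length 19 ✓

Fails: GC content.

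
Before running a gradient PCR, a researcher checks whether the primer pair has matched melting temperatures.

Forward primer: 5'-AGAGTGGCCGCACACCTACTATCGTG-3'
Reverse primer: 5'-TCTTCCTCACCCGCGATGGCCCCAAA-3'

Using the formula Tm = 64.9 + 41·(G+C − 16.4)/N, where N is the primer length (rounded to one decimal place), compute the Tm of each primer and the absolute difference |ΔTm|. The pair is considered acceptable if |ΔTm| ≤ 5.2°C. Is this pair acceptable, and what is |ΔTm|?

Forward: G+C = 15, N = 26 → Tm = 64.9 + 41·(15 − 16.4)/26 = 62.7°C.
Reverse: G+C = 16, N = 26 → Tm = 64.9 + 41·(16 − 16.4)/26 = 64.3°C.
|ΔTm| = |62.7 − 64.3| = 1.6°C, ≤ 5.2°C.

|ΔTm| = 1.6°C; the pair is acceptable.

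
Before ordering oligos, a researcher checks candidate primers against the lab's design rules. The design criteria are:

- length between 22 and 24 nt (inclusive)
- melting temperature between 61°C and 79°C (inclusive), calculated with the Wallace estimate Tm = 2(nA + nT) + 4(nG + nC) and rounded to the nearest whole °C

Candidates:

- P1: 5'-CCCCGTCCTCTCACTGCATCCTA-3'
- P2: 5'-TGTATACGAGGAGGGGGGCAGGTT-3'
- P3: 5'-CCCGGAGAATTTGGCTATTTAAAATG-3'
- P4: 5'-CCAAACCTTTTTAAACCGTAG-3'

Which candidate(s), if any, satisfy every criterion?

P1 (23 nt, A=3 T=6 G=2 C=12): length 23 ✓; Tm = 2·9 + 4·14 = 74°C ✓ — passes.
P2 (24 nt, A=5 T=5 G=12 C=2): length 24 ✓; Tm = 2·10 + 4·14 = 76°C ✓ — passes.
P3 (26 nt, A=8 T=8 G=6 C=4): length 26, outside 22–24 ✗; Tm = 2·16 + 4·10 = 72°C ✓ — fails.
P4 (21 nt, A=7 T=6 G=2 C=6): length 21, outside 22–24 ✗; Tm = 2·13 + 4·8 = 58°C, outside 61–79°C ✗ — fails.

P1 and P2.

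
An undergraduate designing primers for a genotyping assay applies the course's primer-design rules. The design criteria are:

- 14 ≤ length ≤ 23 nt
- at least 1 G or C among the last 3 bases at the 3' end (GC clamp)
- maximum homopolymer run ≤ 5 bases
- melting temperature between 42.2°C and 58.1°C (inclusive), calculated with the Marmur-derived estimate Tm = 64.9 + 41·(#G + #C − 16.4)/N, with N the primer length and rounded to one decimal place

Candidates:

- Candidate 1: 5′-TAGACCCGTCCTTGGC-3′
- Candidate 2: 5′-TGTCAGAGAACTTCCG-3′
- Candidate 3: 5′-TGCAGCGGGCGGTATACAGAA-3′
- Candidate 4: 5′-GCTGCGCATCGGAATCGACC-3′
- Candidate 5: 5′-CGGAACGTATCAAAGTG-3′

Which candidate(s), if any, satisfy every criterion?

Candidate 1, Candidate 2, Candidate 3, Candidate 4 and Candidate 5.

Candidate 1 (16 nt, A=2 T=4 G=4 C=6): length 16 ✓; 3' end GGC has 3 G/C ✓; longest run = 3 ✓; Tm = 64.9 + 41·(10 − 16.4)/16 = 48.5°C ✓ — passes.
Candidate 2 (16 nt, A=4 T=4 G=4 C=4): length 16 ✓; 3' end CCG has 3 G/C ✓; longest run = 2 ✓; Tm = 64.9 + 41·(8 − 16.4)/16 = 43.4°C ✓ — passes.
Candidate 3 (21 nt, A=6 T=3 G=8 C=4): length 21 ✓; 3' end GAA has 1 G/C ✓; longest run = 3 ✓; Tm = 64.9 + 41·(12 − 16.4)/21 = 56.3°C ✓ — passes.
Candidate 4 (20 nt, A=4 T=3 G=6 C=7): length 20 ✓; 3' end ACC has 2 G/C ✓; longest run = 2 ✓; Tm = 64.9 + 41·(13 − 16.4)/20 = 57.9°C ✓ — passes.
Candidate 5 (17 nt, A=6 T=3 G=5 C=3): length 17 ✓; 3' end GTG has 2 G/C ✓; longest run = 3 ✓; Tm = 64.9 + 41·(8 − 16.4)/17 = 44.6°C ✓ — passes.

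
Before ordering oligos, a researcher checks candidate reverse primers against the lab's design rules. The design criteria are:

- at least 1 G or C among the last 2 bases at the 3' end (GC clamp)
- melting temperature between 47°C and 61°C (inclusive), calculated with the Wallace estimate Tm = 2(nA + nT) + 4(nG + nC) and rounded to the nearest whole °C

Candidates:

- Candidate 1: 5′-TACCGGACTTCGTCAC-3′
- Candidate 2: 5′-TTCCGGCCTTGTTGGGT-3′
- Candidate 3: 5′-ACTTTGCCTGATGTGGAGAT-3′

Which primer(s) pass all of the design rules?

Candidate 1 (16 nt, A=3 T=4 G=3 C=6): 3' end AC has 1 G/C ✓; Tm = 2·7 + 4·9 = 50°C ✓ — passes.
Candidate 2 (17 nt, A=0 T=7 G=6 C=4): 3' end GT has 1 G/C ✓; Tm = 2·7 + 4·10 = 54°C ✓ — passes.
Candidate 3 (20 nt, A=4 T=7 G=6 C=3): 3' end AT has 0 G/C, need ≥1 ✗; Tm = 2·11 + 4·9 = 58°C ✓ — fails.

Candidate 1 and Candidate 2.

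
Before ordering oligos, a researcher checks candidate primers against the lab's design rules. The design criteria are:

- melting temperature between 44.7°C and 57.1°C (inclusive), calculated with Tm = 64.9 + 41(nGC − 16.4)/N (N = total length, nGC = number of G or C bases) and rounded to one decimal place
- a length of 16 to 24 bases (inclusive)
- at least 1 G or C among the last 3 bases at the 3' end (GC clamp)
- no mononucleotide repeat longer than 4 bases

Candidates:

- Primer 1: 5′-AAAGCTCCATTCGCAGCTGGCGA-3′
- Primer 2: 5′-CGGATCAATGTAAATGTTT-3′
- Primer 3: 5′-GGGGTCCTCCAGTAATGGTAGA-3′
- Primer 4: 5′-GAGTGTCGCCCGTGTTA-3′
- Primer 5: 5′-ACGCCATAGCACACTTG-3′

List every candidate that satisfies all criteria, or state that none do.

Primer 1 (23 nt, A=6 T=4 G=6 C=7): Tm = 64.9 + 41·(13 − 16.4)/23 = 58.8°C, outside 44.7–57.1°C ✗; length 23 ✓; 3' end CGA has 2 G/C ✓; longest run = 3 ✓ — fails.
Primer 2 (19 nt, A=6 T=7 G=4 C=2): Tm = 64.9 + 41·(6 − 16.4)/19 = 42.5°C, outside 44.7–57.1°C ✗; length 19 ✓; 3' end TTT has 0 G/C, need ≥1 ✗; longest run = 3 ✓ — fails.
Primer 3 (22 nt, A=5 T=5 G=8 C=4): Tm = 64.9 + 41·(12 − 16.4)/22 = 56.7°C ✓; length 22 ✓; 3' end AGA has 1 G/C ✓; longest run = 4 ✓ — passes.
Primer 4 (17 nt, A=2 T=5 G=6 C=4): Tm = 64.9 + 41·(10 − 16.4)/17 = 49.5°C ✓; length 17 ✓; 3' end TTA has 0 G/C, need ≥1 ✗; longest run = 3 ✓ — fails.
Primer 5 (17 nt, A=5 T=3 G=3 C=6): Tm = 64.9 + 41·(9 − 16.4)/17 = 47.1°C ✓; length 17 ✓; 3' end TTG has 1 G/C ✓; longest run = 2 ✓ — passes.

Primer 3 and Primer 5.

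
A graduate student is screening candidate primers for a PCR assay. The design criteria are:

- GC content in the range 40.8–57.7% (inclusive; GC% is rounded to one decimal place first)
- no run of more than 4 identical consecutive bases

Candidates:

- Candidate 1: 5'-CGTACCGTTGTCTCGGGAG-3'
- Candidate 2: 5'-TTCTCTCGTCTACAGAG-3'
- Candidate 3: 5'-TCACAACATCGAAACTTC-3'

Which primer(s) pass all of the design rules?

Candidate 1 (19 nt, A=2 T=5 G=7 C=5): GC 12/19 = 63.2%, outside 40.8–57.7% ✗; longest run = 3 ✓ — fails.
Candidate 2 (17 nt, A=3 T=6 G=3 C=5): GC 8/17 = 47.1% ✓; longest run = 2 ✓ — passes.
Candidate 3 (18 nt, A=7 T=4 G=1 C=6): GC 7/18 = 38.9%, outside 40.8–57.7% ✗; longest run = 3 ✓ — fails.

Candidate 2 only.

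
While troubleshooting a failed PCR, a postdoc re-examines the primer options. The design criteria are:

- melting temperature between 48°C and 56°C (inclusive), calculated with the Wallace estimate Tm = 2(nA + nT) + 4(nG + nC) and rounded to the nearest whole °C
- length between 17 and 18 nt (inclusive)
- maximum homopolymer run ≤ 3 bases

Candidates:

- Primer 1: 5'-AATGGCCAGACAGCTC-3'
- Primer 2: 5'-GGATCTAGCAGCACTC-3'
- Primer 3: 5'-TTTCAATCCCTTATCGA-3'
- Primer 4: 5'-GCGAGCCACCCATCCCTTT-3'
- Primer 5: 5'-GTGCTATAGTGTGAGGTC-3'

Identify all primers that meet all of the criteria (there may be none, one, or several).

Primer 5 only.

Primer 1 (16 nt, A=5 T=2 G=4 C=5): Tm = 2·7 + 4·9 = 50°C ✓; length 16, outside 17–18 ✗; longest run = 2 ✓ — fails.
Primer 2 (16 nt, A=4 T=3 G=4 C=5): Tm = 2·7 + 4·9 = 50°C ✓; length 16, outside 17–18 ✗; longest run = 2 ✓ — fails.
Primer 3 (17 nt, A=4 T=7 G=1 C=5): Tm = 2·11 + 4·6 = 46°C, outside 48–56°C ✗; length 17 ✓; longest run = 3 ✓ — fails.
Primer 4 (19 nt, A=3 T=4 G=3 C=9): Tm = 2·7 + 4·12 = 62°C, outside 48–56°C ✗; length 19, outside 17–18 ✗; longest run = 3 ✓ — fails.
Primer 5 (18 nt, A=3 T=6 G=7 C=2): Tm = 2·9 + 4·9 = 54°C ✓; length 18 ✓; longest run = 2 ✓ — passes.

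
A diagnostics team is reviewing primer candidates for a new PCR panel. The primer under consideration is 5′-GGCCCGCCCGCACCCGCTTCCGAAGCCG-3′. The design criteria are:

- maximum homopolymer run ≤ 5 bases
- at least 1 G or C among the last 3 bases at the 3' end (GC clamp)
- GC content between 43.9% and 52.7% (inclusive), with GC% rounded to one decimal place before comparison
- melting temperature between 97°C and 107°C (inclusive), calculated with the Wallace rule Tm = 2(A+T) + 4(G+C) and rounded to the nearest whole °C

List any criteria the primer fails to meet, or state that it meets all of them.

Fails: GC content.

Base counts: A=3, T=2, G=8, C=15 (length 28).
homopolymer run: longest run = 3 ✓
GC clamp: 3' end CCG has 3 G/C ✓
GC content: GC 23/28 = 82.1%, outside 43.9–52.7% ✗
Tm: Tm = 2·5 + 4·23 = 102°C ✓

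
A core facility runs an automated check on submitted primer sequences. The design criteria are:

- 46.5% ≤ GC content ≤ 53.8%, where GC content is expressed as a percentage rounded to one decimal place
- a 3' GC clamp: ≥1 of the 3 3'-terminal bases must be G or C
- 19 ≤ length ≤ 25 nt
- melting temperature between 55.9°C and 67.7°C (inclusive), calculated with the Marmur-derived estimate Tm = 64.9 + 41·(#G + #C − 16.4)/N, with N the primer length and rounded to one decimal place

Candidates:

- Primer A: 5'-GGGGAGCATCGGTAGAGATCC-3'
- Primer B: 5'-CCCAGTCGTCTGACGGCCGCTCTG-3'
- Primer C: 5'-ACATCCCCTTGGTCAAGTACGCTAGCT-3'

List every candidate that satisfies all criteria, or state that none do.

None of the candidates satisfy all criteria.

Primer A (21 nt, A=5 T=3 G=9 C=4): GC 13/21 = 61.9%, outside 46.5–53.8% ✗; 3' end TCC has 2 G/C ✓; length 21 ✓; Tm = 64.9 + 41·(13 − 16.4)/21 = 58.3°C ✓ — fails.
Primer B (24 nt, A=2 T=5 G=7 C=10): GC 17/24 = 70.8%, outside 46.5–53.8% ✗; 3' end CTG has 2 G/C ✓; length 24 ✓; Tm = 64.9 + 41·(17 − 16.4)/24 = 65.9°C ✓ — fails.
Primer C (27 nt, A=6 T=7 G=5 C=9): GC 14/27 = 51.9% ✓; 3' end GCT has 2 G/C ✓; length 27, outside 19–25 ✗; Tm = 64.9 + 41·(14 − 16.4)/27 = 61.3°C ✓ — fails.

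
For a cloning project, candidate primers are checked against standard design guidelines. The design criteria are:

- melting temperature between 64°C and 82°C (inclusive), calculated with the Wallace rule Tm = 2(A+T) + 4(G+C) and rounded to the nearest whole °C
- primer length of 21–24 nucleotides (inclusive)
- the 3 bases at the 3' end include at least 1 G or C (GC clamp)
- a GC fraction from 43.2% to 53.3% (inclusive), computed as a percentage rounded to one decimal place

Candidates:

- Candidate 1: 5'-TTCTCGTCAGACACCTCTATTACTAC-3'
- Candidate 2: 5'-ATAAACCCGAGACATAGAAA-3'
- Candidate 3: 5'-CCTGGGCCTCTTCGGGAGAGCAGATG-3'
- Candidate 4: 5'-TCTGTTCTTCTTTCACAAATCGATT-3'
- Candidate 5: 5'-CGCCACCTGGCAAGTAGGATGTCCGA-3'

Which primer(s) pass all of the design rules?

Candidate 1 (26 nt, A=6 T=9 G=2 C=9): Tm = 2·15 + 4·11 = 74°C ✓; length 26, outside 21–24 ✗; 3' end TAC has 1 G/C ✓; GC 11/26 = 42.3%, outside 43.2–53.3% ✗ — fails.
Candidate 2 (20 nt, A=11 T=2 G=3 C=4): Tm = 2·13 + 4·7 = 54°C, outside 64–82°C ✗; length 20, outside 21–24 ✗; 3' end AAA has 0 G/C, need ≥1 ✗; GC 7/20 = 35.0%, outside 43.2–53.3% ✗ — fails.
Candidate 3 (26 nt, A=4 T=5 G=10 C=7): Tm = 2·9 + 4·17 = 86°C, outside 64–82°C ✗; length 26, outside 21–24 ✗; 3' end ATG has 1 G/C ✓; GC 17/26 = 65.4%, outside 43.2–53.3% ✗ — fails.
Candidate 4 (25 nt, A=5 T=12 G=2 C=6): Tm = 2·17 + 4·8 = 66°C ✓; length 25, outside 21–24 ✗; 3' end ATT has 0 G/C, need ≥1 ✗; GC 8/25 = 32.0%, outside 43.2–53.3% ✗ — fails.
Candidate 5 (26 nt, A=6 T=4 G=8 C=8): Tm = 2·10 + 4·16 = 84°C, outside 64–82°C ✗; length 26, outside 21–24 ✗; 3' end CGA has 2 G/C ✓; GC 16/26 = 61.5%, outside 43.2–53.3% ✗ — fails.

None of the candidates satisfy all criteria.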